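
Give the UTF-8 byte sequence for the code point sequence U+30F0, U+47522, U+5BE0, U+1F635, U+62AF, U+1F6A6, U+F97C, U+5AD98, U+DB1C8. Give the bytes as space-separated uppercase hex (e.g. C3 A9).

U+30F0: 3-byte form → E3 83 B0.
U+47522: 4-byte form → F1 87 94 A2.
U+5BE0: 3-byte form → E5 AF A0.
U+1F635: 4-byte form → F0 9F 98 B5.
U+62AF: 3-byte form → E6 8A AF.
U+1F6A6: 4-byte form → F0 9F 9A A6.
U+F97C: 3-byte form → EF A5 BC.
U+5AD98: 4-byte form → F1 9A B6 98.
U+DB1C8: 4-byte form → F3 9B 87 88.
Concatenated (32 bytes): E3 83 B0 F1 87 94 A2 E5 AF A0 F0 9F 98 B5 E6 8A AF F0 9F 9A A6 EF A5 BC F1 9A B6 98 F3 9B 87 88.

E3 83 B0 F1 87 94 A2 E5 AF A0 F0 9F 98 B5 E6 8A AF F0 9F 9A A6 EF A5 BC F1 9A B6 98 F3 9B 87 88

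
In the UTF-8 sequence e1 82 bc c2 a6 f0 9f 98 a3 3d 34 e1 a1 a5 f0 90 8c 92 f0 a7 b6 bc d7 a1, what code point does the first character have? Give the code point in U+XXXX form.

Offset 0: leading byte 0xE1 = 11100001 → 3-byte char #1 = E1 82 BC.
Leading byte 0xE1 = 11100001 matches 1110xxxx → 3-byte sequence.
Byte 1: 0xE1 = 11100001, payload 0001 (4 bits).
Byte 2: 0x82 = 10000010 (10xxxxxx ✓), payload 000010.
Byte 3: 0xBC = 10111100 (10xxxxxx ✓), payload 111100.
Concatenate: 0001000010111100 = 0x10BC (16 bits → U+10BC).

U+10BC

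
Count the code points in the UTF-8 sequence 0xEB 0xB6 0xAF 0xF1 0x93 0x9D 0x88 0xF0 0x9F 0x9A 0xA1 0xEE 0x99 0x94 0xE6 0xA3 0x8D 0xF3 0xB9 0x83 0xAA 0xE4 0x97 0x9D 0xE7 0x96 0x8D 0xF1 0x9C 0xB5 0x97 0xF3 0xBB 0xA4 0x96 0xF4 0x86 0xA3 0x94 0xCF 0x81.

Byte at offset 0: 0xEB = 11101011 → 3-byte char (#1). Advance 3.
Byte at offset 3: 0xF1 = 11110001 → 4-byte char (#2). Advance 4.
Byte at offset 7: 0xF0 = 11110000 → 4-byte char (#3). Advance 4.
Byte at offset 11: 0xEE = 11101110 → 3-byte char (#4). Advance 3.
Byte at offset 14: 0xE6 = 11100110 → 3-byte char (#5). Advance 3.
Byte at offset 17: 0xF3 = 11110011 → 4-byte char (#6). Advance 4.
Byte at offset 21: 0xE4 = 11100100 → 3-byte char (#7). Advance 3.
Byte at offset 24: 0xE7 = 11100111 → 3-byte char (#8). Advance 3.
Byte at offset 27: 0xF1 = 11110001 → 4-byte char (#9). Advance 4.
Byte at offset 31: 0xF3 = 11110011 → 4-byte char (#10). Advance 4.
Byte at offset 35: 0xF4 = 11110100 → 4-byte char (#11). Advance 4.
Byte at offset 39: 0xCF = 11001111 → 2-byte char (#12). Advance 2.
Reached end at offset 41 after 12 code points.

12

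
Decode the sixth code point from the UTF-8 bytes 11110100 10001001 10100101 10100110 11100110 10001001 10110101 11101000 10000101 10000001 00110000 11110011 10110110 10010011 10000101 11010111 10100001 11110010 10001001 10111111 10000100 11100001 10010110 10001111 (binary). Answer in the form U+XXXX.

U+05E1

Offset 0: leading byte 0xF4 = 11110100 → 4-byte char #1 = F4 89 A5 A6.
Offset 4: leading byte 0xE6 = 11100110 → 3-byte char #2 = E6 89 B5.
Offset 7: leading byte 0xE8 = 11101000 → 3-byte char #3 = E8 85 81.
Offset 10: leading byte 0x30 = 00110000 → 1-byte char #4 = 30.
Offset 11: leading byte 0xF3 = 11110011 → 4-byte char #5 = F3 B6 93 85.
Offset 15: leading byte 0xD7 = 11010111 → 2-byte char #6 = D7 A1.
Leading byte 0xD7 = 11010111 matches 110xxxxx → 2-byte sequence.
Byte 1: 0xD7 = 11010111, payload 10111 (5 bits).
Byte 2: 0xA1 = 10100001 (10xxxxxx ✓), payload 100001.
Concatenate: 10111100001 = 0x5E1 (11 bits → U+05E1).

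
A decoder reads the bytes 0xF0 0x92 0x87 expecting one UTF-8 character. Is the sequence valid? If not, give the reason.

invalid (sequence truncated)

Leading byte 0xF0 = 11110000 → 4-byte form, but only 3 bytes are present.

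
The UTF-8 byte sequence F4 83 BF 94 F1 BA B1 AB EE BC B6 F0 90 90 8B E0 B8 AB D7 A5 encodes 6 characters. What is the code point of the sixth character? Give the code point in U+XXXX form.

U+05E5

Offset 0: leading byte 0xF4 = 11110100 → 4-byte char #1 = F4 83 BF 94.
Offset 4: leading byte 0xF1 = 11110001 → 4-byte char #2 = F1 BA B1 AB.
Offset 8: leading byte 0xEE = 11101110 → 3-byte char #3 = EE BC B6.
Offset 11: leading byte 0xF0 = 11110000 → 4-byte char #4 = F0 90 90 8B.
Offset 15: leading byte 0xE0 = 11100000 → 3-byte char #5 = E0 B8 AB.
Offset 18: leading byte 0xD7 = 11010111 → 2-byte char #6 = D7 A5.
Leading byte 0xD7 = 11010111 matches 110xxxxx → 2-byte sequence.
Byte 1: 0xD7 = 11010111, payload 10111 (5 bits).
Byte 2: 0xA5 = 10100101 (10xxxxxx ✓), payload 100101.
Concatenate: 10111100101 = 0x5E5 (11 bits → U+05E5).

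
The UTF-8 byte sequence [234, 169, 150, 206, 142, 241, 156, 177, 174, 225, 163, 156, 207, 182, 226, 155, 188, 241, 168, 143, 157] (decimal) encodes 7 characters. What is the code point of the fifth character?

U+03F6

Offset 0: leading byte 0xEA = 11101010 → 3-byte char #1 = EA A9 96.
Offset 3: leading byte 0xCE = 11001110 → 2-byte char #2 = CE 8E.
Offset 5: leading byte 0xF1 = 11110001 → 4-byte char #3 = F1 9C B1 AE.
Offset 9: leading byte 0xE1 = 11100001 → 3-byte char #4 = E1 A3 9C.
Offset 12: leading byte 0xCF = 11001111 → 2-byte char #5 = CF B6.
Leading byte 0xCF = 11001111 matches 110xxxxx → 2-byte sequence.
Byte 1: 0xCF = 11001111, payload 01111 (5 bits).
Byte 2: 0xB6 = 10110110 (10xxxxxx ✓), payload 110110.
Concatenate: 01111110110 = 0x3F6 (11 bits → U+03F6).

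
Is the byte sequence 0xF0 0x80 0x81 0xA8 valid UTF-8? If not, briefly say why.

Leading byte 0xF0 = 11110000 → 4-byte form.
Continuation bytes all match 10xxxxxx. Payload decodes to 0x68.
But 0x68 < 0x10000, the minimum for a 4-byte sequence — this is an overlong encoding.

invalid (overlong encoding)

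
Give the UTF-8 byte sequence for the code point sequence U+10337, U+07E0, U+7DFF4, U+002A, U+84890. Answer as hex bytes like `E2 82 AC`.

F0 90 8C B7 DF A0 F1 BD BF B4 2A F2 84 A2 90

U+10337: 4-byte form → F0 90 8C B7.
U+07E0: 2-byte form → DF A0.
U+7DFF4: 4-byte form → F1 BD BF B4.
U+002A: 1-byte form → 2A.
U+84890: 4-byte form → F2 84 A2 90.
Concatenated (15 bytes): F0 90 8C B7 DF A0 F1 BD BF B4 2A F2 84 A2 90.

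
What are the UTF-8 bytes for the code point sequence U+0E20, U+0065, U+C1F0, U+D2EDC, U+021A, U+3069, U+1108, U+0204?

U+0E20: 3-byte form → E0 B8 A0.
U+0065: 1-byte form → 65.
U+C1F0: 3-byte form → EC 87 B0.
U+D2EDC: 4-byte form → F3 92 BB 9C.
U+021A: 2-byte form → C8 9A.
U+3069: 3-byte form → E3 81 A9.
U+1108: 3-byte form → E1 84 88.
U+0204: 2-byte form → C8 84.
Concatenated (21 bytes): E0 B8 A0 65 EC 87 B0 F3 92 BB 9C C8 9A E3 81 A9 E1 84 88 C8 84.

E0 B8 A0 65 EC 87 B0 F3 92 BB 9C C8 9A E3 81 A9 E1 84 88 C8 84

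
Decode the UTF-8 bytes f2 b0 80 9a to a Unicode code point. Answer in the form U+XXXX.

U+B001A

Leading byte 0xF2 = 11110010 matches 11110xxx → 4-byte sequence.
Byte 1: 0xF2 = 11110010, payload 010 (3 bits).
Byte 2: 0xB0 = 10110000 (10xxxxxx ✓), payload 110000.
Byte 3: 0x80 = 10000000 (10xxxxxx ✓), payload 000000.
Byte 4: 0x9A = 10011010 (10xxxxxx ✓), payload 011010.
Concatenate: 010110000000000011010 = 0xB001A (21 bits → U+B001A).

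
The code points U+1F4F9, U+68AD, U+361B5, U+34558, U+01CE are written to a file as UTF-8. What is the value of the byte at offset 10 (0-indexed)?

U+1F4F9 → 4-byte form F0 9F 93 B9 at offsets 0–3.
U+68AD → 3-byte form E6 A2 AD at offsets 4–6.
U+361B5 → 4-byte form F0 B6 86 B5 at offsets 7–10.
Offset 10 falls in char 3's range; it's byte 4 of F0 B6 86 B5 = 0xB5.

0xB5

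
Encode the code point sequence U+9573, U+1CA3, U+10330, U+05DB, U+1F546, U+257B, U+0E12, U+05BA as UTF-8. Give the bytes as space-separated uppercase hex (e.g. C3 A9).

U+9573: 3-byte form → E9 95 B3.
U+1CA3: 3-byte form → E1 B2 A3.
U+10330: 4-byte form → F0 90 8C B0.
U+05DB: 2-byte form → D7 9B.
U+1F546: 4-byte form → F0 9F 95 86.
U+257B: 3-byte form → E2 95 BB.
U+0E12: 3-byte form → E0 B8 92.
U+05BA: 2-byte form → D6 BA.
Concatenated (24 bytes): E9 95 B3 E1 B2 A3 F0 90 8C B0 D7 9B F0 9F 95 86 E2 95 BB E0 B8 92 D6 BA.

E9 95 B3 E1 B2 A3 F0 90 8C B0 D7 9B F0 9F 95 86 E2 95 BB E0 B8 92 D6 BA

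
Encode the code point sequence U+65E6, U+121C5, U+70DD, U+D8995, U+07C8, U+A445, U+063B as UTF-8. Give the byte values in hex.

E6 97 A6 F0 92 87 85 E7 83 9D F3 98 A6 95 DF 88 EA 91 85 D8 BB

U+65E6: 3-byte form → E6 97 A6.
U+121C5: 4-byte form → F0 92 87 85.
U+70DD: 3-byte form → E7 83 9D.
U+D8995: 4-byte form → F3 98 A6 95.
U+07C8: 2-byte form → DF 88.
U+A445: 3-byte form → EA 91 85.
U+063B: 2-byte form → D8 BB.
Concatenated (21 bytes): E6 97 A6 F0 92 87 85 E7 83 9D F3 98 A6 95 DF 88 EA 91 85 D8 BB.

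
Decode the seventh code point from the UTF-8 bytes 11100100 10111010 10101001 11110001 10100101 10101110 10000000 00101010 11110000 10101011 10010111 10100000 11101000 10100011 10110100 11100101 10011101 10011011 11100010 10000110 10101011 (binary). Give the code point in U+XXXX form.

U+21AB

Offset 0: leading byte 0xE4 = 11100100 → 3-byte char #1 = E4 BA A9.
Offset 3: leading byte 0xF1 = 11110001 → 4-byte char #2 = F1 A5 AE 80.
Offset 7: leading byte 0x2A = 00101010 → 1-byte char #3 = 2A.
Offset 8: leading byte 0xF0 = 11110000 → 4-byte char #4 = F0 AB 97 A0.
Offset 12: leading byte 0xE8 = 11101000 → 3-byte char #5 = E8 A3 B4.
Offset 15: leading byte 0xE5 = 11100101 → 3-byte char #6 = E5 9D 9B.
Offset 18: leading byte 0xE2 = 11100010 → 3-byte char #7 = E2 86 AB.
Leading byte 0xE2 = 11100010 matches 1110xxxx → 3-byte sequence.
Byte 1: 0xE2 = 11100010, payload 0010 (4 bits).
Byte 2: 0x86 = 10000110 (10xxxxxx ✓), payload 000110.
Byte 3: 0xAB = 10101011 (10xxxxxx ✓), payload 101011.
Concatenate: 0010000110101011 = 0x21AB (16 bits → U+21AB).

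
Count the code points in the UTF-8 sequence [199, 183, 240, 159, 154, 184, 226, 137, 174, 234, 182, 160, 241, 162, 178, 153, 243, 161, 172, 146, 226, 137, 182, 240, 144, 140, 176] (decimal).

Byte at offset 0: 0xC7 = 11000111 → 2-byte char (#1). Advance 2.
Byte at offset 2: 0xF0 = 11110000 → 4-byte char (#2). Advance 4.
Byte at offset 6: 0xE2 = 11100010 → 3-byte char (#3). Advance 3.
Byte at offset 9: 0xEA = 11101010 → 3-byte char (#4). Advance 3.
Byte at offset 12: 0xF1 = 11110001 → 4-byte char (#5). Advance 4.
Byte at offset 16: 0xF3 = 11110011 → 4-byte char (#6). Advance 4.
Byte at offset 20: 0xE2 = 11100010 → 3-byte char (#7). Advance 3.
Byte at offset 23: 0xF0 = 11110000 → 4-byte char (#8). Advance 4.
Reached end at offset 27 after 8 code points.

8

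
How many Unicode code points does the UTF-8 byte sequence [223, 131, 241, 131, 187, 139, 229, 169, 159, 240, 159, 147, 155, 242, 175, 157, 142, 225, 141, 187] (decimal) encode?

6

Byte at offset 0: 0xDF = 11011111 → 2-byte char (#1). Advance 2.
Byte at offset 2: 0xF1 = 11110001 → 4-byte char (#2). Advance 4.
Byte at offset 6: 0xE5 = 11100101 → 3-byte char (#3). Advance 3.
Byte at offset 9: 0xF0 = 11110000 → 4-byte char (#4). Advance 4.
Byte at offset 13: 0xF2 = 11110010 → 4-byte char (#5). Advance 4.
Byte at offset 17: 0xE1 = 11100001 → 3-byte char (#6). Advance 3.
Reached end at offset 20 after 6 code points.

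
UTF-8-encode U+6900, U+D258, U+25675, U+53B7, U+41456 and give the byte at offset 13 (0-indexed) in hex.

U+6900 → 3-byte form E6 A4 80 at offsets 0–2.
U+D258 → 3-byte form ED 89 98 at offsets 3–5.
U+25675 → 4-byte form F0 A5 99 B5 at offsets 6–9.
U+53B7 → 3-byte form E5 8E B7 at offsets 10–12.
U+41456 → 4-byte form F1 81 91 96 at offsets 13–16.
Offset 13 falls in char 5's range; it's byte 1 of F1 81 91 96 = 0xF1.

0xF1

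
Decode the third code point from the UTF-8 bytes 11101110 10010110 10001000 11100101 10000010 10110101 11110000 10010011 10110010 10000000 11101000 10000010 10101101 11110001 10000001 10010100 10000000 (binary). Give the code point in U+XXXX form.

Offset 0: leading byte 0xEE = 11101110 → 3-byte char #1 = EE 96 88.
Offset 3: leading byte 0xE5 = 11100101 → 3-byte char #2 = E5 82 B5.
Offset 6: leading byte 0xF0 = 11110000 → 4-byte char #3 = F0 93 B2 80.
Leading byte 0xF0 = 11110000 matches 11110xxx → 4-byte sequence.
Byte 1: 0xF0 = 11110000, payload 000 (3 bits).
Byte 2: 0x93 = 10010011 (10xxxxxx ✓), payload 010011.
Byte 3: 0xB2 = 10110010 (10xxxxxx ✓), payload 110010.
Byte 4: 0x80 = 10000000 (10xxxxxx ✓), payload 000000.
Concatenate: 000010011110010000000 = 0x13C80 (21 bits → U+13C80).

U+13C80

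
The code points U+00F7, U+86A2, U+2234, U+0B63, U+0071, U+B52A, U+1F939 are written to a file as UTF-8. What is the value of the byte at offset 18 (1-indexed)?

0xA4

1-indexed offset 18 is 0-indexed offset 17.
U+00F7 → 2-byte form C3 B7 at offsets 0–1.
U+86A2 → 3-byte form E8 9A A2 at offsets 2–4.
U+2234 → 3-byte form E2 88 B4 at offsets 5–7.
U+0B63 → 3-byte form E0 AD A3 at offsets 8–10.
U+0071 → 1-byte form 71 at offsets 11–11.
U+B52A → 3-byte form EB 94 AA at offsets 12–14.
U+1F939 → 4-byte form F0 9F A4 B9 at offsets 15–18.
Offset 17 falls in char 7's range; it's byte 3 of F0 9F A4 B9 = 0xA4.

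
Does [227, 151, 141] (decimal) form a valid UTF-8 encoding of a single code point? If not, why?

valid

Leading byte 0xE3 = 11100011 → 3-byte form.
Continuation bytes 0x97=10010111, 0x8D=10001101 all match 10xxxxxx.
Decoded value 0x35CD is ≥ 0x800 (shortest form) and not a surrogate.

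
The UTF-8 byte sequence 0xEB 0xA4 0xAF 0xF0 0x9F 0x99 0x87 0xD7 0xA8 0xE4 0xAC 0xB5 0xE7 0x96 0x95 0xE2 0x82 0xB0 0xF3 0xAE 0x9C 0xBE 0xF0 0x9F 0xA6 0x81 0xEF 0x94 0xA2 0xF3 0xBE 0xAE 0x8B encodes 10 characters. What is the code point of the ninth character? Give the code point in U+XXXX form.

U+F522

Offset 0: leading byte 0xEB = 11101011 → 3-byte char #1 = EB A4 AF.
Offset 3: leading byte 0xF0 = 11110000 → 4-byte char #2 = F0 9F 99 87.
Offset 7: leading byte 0xD7 = 11010111 → 2-byte char #3 = D7 A8.
Offset 9: leading byte 0xE4 = 11100100 → 3-byte char #4 = E4 AC B5.
Offset 12: leading byte 0xE7 = 11100111 → 3-byte char #5 = E7 96 95.
Offset 15: leading byte 0xE2 = 11100010 → 3-byte char #6 = E2 82 B0.
Offset 18: leading byte 0xF3 = 11110011 → 4-byte char #7 = F3 AE 9C BE.
Offset 22: leading byte 0xF0 = 11110000 → 4-byte char #8 = F0 9F A6 81.
Offset 26: leading byte 0xEF = 11101111 → 3-byte char #9 = EF 94 A2.
Leading byte 0xEF = 11101111 matches 1110xxxx → 3-byte sequence.
Byte 1: 0xEF = 11101111, payload 1111 (4 bits).
Byte 2: 0x94 = 10010100 (10xxxxxx ✓), payload 010100.
Byte 3: 0xA2 = 10100010 (10xxxxxx ✓), payload 100010.
Concatenate: 1111010100100010 = 0xF522 (16 bits → U+F522).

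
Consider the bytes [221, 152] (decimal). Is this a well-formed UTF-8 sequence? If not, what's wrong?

Leading byte 0xDD = 11011101 → 2-byte form.
Continuation bytes 0x98=10011000 all match 10xxxxxx.
Decoded value 0x758 is ≥ 0x80 (shortest form) and not a surrogate.

valid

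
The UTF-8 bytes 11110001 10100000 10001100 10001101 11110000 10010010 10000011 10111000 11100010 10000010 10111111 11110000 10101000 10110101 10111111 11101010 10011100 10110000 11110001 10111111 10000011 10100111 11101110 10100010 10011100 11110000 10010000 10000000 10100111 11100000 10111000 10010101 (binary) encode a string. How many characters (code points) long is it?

9

Byte at offset 0: 0xF1 = 11110001 → 4-byte char (#1). Advance 4.
Byte at offset 4: 0xF0 = 11110000 → 4-byte char (#2). Advance 4.
Byte at offset 8: 0xE2 = 11100010 → 3-byte char (#3). Advance 3.
Byte at offset 11: 0xF0 = 11110000 → 4-byte char (#4). Advance 4.
Byte at offset 15: 0xEA = 11101010 → 3-byte char (#5). Advance 3.
Byte at offset 18: 0xF1 = 11110001 → 4-byte char (#6). Advance 4.
Byte at offset 22: 0xEE = 11101110 → 3-byte char (#7). Advance 3.
Byte at offset 25: 0xF0 = 11110000 → 4-byte char (#8). Advance 4.
Byte at offset 29: 0xE0 = 11100000 → 3-byte char (#9). Advance 3.
Reached end at offset 32 after 9 code points.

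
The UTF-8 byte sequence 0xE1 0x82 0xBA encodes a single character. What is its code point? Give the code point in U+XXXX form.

U+10BA

Leading byte 0xE1 = 11100001 matches 1110xxxx → 3-byte sequence.
Byte 1: 0xE1 = 11100001, payload 0001 (4 bits).
Byte 2: 0x82 = 10000010 (10xxxxxx ✓), payload 000010.
Byte 3: 0xBA = 10111010 (10xxxxxx ✓), payload 111010.
Concatenate: 0001000010111010 = 0x10BA (16 bits → U+10BA).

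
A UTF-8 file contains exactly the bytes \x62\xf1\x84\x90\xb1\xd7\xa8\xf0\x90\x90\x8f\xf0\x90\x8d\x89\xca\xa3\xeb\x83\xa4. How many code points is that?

7

Byte at offset 0: 0x62 = 01100010 → 1-byte char (#1). Advance 1.
Byte at offset 1: 0xF1 = 11110001 → 4-byte char (#2). Advance 4.
Byte at offset 5: 0xD7 = 11010111 → 2-byte char (#3). Advance 2.
Byte at offset 7: 0xF0 = 11110000 → 4-byte char (#4). Advance 4.
Byte at offset 11: 0xF0 = 11110000 → 4-byte char (#5). Advance 4.
Byte at offset 15: 0xCA = 11001010 → 2-byte char (#6). Advance 2.
Byte at offset 17: 0xEB = 11101011 → 3-byte char (#7). Advance 3.
Reached end at offset 20 after 7 code points.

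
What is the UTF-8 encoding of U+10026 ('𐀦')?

F0 90 80 A6

U+10026 = 0x10026 = 65574 decimal. In range U+10000–U+10FFFF → 4-byte form: 11110xxx 10xxxxxx 10xxxxxx 10xxxxxx.
Binary (21 bits): 000010000000000100110.
Split 3+6+6+6: 000 | 010000 | 000000 | 100110.
Byte 1: 11110000 = 0xF0.
Byte 2: 10010000 = 0x90.
Byte 3: 10000000 = 0x80.
Byte 4: 10100110 = 0xA6.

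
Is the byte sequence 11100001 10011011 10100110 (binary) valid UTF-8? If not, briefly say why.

Leading byte 0xE1 = 11100001 → 3-byte form.
Continuation bytes 0x9B=10011011, 0xA6=10100110 all match 10xxxxxx.
Decoded value 0x16E6 is ≥ 0x800 (shortest form) and not a surrogate.

valid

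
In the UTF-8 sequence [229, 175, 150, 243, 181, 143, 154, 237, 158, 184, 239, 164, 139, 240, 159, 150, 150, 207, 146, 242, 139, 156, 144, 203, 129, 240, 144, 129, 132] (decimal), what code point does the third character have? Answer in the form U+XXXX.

Offset 0: leading byte 0xE5 = 11100101 → 3-byte char #1 = E5 AF 96.
Offset 3: leading byte 0xF3 = 11110011 → 4-byte char #2 = F3 B5 8F 9A.
Offset 7: leading byte 0xED = 11101101 → 3-byte char #3 = ED 9E B8.
Leading byte 0xED = 11101101 matches 1110xxxx → 3-byte sequence.
Byte 1: 0xED = 11101101, payload 1101 (4 bits).
Byte 2: 0x9E = 10011110 (10xxxxxx ✓), payload 011110.
Byte 3: 0xB8 = 10111000 (10xxxxxx ✓), payload 111000.
Concatenate: 1101011110111000 = 0xD7B8 (16 bits → U+D7B8).

U+D7B8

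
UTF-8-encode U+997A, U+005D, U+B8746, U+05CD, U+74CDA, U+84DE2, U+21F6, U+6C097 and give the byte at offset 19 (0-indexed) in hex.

0x87

U+997A → 3-byte form E9 A5 BA at offsets 0–2.
U+005D → 1-byte form 5D at offsets 3–3.
U+B8746 → 4-byte form F2 B8 9D 86 at offsets 4–7.
U+05CD → 2-byte form D7 8D at offsets 8–9.
U+74CDA → 4-byte form F1 B4 B3 9A at offsets 10–13.
U+84DE2 → 4-byte form F2 84 B7 A2 at offsets 14–17.
U+21F6 → 3-byte form E2 87 B6 at offsets 18–20.
Offset 19 falls in char 7's range; it's byte 2 of E2 87 B6 = 0x87.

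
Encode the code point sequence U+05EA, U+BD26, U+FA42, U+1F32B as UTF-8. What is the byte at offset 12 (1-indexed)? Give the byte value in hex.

1-indexed offset 12 is 0-indexed offset 11.
U+05EA → 2-byte form D7 AA at offsets 0–1.
U+BD26 → 3-byte form EB B4 A6 at offsets 2–4.
U+FA42 → 3-byte form EF A9 82 at offsets 5–7.
U+1F32B → 4-byte form F0 9F 8C AB at offsets 8–11.
Offset 11 falls in char 4's range; it's byte 4 of F0 9F 8C AB = 0xAB.

0xAB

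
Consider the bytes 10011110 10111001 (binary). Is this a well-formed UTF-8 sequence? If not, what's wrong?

Byte 0x9E = 10011110 has the form 10xxxxxx — a continuation byte — but there is no preceding leading byte.

invalid (continuation byte with no leading byte)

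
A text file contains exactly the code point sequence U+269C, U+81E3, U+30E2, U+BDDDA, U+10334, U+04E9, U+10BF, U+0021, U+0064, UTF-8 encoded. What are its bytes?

U+269C: 3-byte form → E2 9A 9C.
U+81E3: 3-byte form → E8 87 A3.
U+30E2: 3-byte form → E3 83 A2.
U+BDDDA: 4-byte form → F2 BD B7 9A.
U+10334: 4-byte form → F0 90 8C B4.
U+04E9: 2-byte form → D3 A9.
U+10BF: 3-byte form → E1 82 BF.
U+0021: 1-byte form → 21.
U+0064: 1-byte form → 64.
Concatenated (24 bytes): E2 9A 9C E8 87 A3 E3 83 A2 F2 BD B7 9A F0 90 8C B4 D3 A9 E1 82 BF 21 64.

E2 9A 9C E8 87 A3 E3 83 A2 F2 BD B7 9A F0 90 8C B4 D3 A9 E1 82 BF 21 64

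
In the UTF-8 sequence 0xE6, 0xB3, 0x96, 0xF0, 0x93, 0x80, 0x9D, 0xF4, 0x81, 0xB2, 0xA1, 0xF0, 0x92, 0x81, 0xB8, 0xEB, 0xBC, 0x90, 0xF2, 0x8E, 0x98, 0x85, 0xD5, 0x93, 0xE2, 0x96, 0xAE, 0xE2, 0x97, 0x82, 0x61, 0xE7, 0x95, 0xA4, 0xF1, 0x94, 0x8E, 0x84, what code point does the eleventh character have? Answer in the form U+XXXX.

U+7564

Offset 0: leading byte 0xE6 = 11100110 → 3-byte char #1 = E6 B3 96.
Offset 3: leading byte 0xF0 = 11110000 → 4-byte char #2 = F0 93 80 9D.
Offset 7: leading byte 0xF4 = 11110100 → 4-byte char #3 = F4 81 B2 A1.
Offset 11: leading byte 0xF0 = 11110000 → 4-byte char #4 = F0 92 81 B8.
Offset 15: leading byte 0xEB = 11101011 → 3-byte char #5 = EB BC 90.
Offset 18: leading byte 0xF2 = 11110010 → 4-byte char #6 = F2 8E 98 85.
Offset 22: leading byte 0xD5 = 11010101 → 2-byte char #7 = D5 93.
Offset 24: leading byte 0xE2 = 11100010 → 3-byte char #8 = E2 96 AE.
Offset 27: leading byte 0xE2 = 11100010 → 3-byte char #9 = E2 97 82.
Offset 30: leading byte 0x61 = 01100001 → 1-byte char #10 = 61.
Offset 31: leading byte 0xE7 = 11100111 → 3-byte char #11 = E7 95 A4.
Leading byte 0xE7 = 11100111 matches 1110xxxx → 3-byte sequence.
Byte 1: 0xE7 = 11100111, payload 0111 (4 bits).
Byte 2: 0x95 = 10010101 (10xxxxxx ✓), payload 010101.
Byte 3: 0xA4 = 10100100 (10xxxxxx ✓), payload 100100.
Concatenate: 0111010101100100 = 0x7564 (16 bits → U+7564).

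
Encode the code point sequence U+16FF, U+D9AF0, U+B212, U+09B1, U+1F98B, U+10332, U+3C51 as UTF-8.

E1 9B BF F3 99 AB B0 EB 88 92 E0 A6 B1 F0 9F A6 8B F0 90 8C B2 E3 B1 91

U+16FF: 3-byte form → E1 9B BF.
U+D9AF0: 4-byte form → F3 99 AB B0.
U+B212: 3-byte form → EB 88 92.
U+09B1: 3-byte form → E0 A6 B1.
U+1F98B: 4-byte form → F0 9F A6 8B.
U+10332: 4-byte form → F0 90 8C B2.
U+3C51: 3-byte form → E3 B1 91.
Concatenated (24 bytes): E1 9B BF F3 99 AB B0 EB 88 92 E0 A6 B1 F0 9F A6 8B F0 90 8C B2 E3 B1 91.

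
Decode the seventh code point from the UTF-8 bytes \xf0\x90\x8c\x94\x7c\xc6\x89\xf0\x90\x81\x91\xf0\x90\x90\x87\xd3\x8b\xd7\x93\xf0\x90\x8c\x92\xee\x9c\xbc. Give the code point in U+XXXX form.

U+05D3

Offset 0: leading byte 0xF0 = 11110000 → 4-byte char #1 = F0 90 8C 94.
Offset 4: leading byte 0x7C = 01111100 → 1-byte char #2 = 7C.
Offset 5: leading byte 0xC6 = 11000110 → 2-byte char #3 = C6 89.
Offset 7: leading byte 0xF0 = 11110000 → 4-byte char #4 = F0 90 81 91.
Offset 11: leading byte 0xF0 = 11110000 → 4-byte char #5 = F0 90 90 87.
Offset 15: leading byte 0xD3 = 11010011 → 2-byte char #6 = D3 8B.
Offset 17: leading byte 0xD7 = 11010111 → 2-byte char #7 = D7 93.
Leading byte 0xD7 = 11010111 matches 110xxxxx → 2-byte sequence.
Byte 1: 0xD7 = 11010111, payload 10111 (5 bits).
Byte 2: 0x93 = 10010011 (10xxxxxx ✓), payload 010011.
Concatenate: 10111010011 = 0x5D3 (11 bits → U+05D3).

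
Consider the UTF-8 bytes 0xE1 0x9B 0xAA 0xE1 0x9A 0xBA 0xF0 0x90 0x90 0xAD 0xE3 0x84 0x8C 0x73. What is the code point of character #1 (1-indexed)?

Offset 0: leading byte 0xE1 = 11100001 → 3-byte char #1 = E1 9B AA.
Leading byte 0xE1 = 11100001 matches 1110xxxx → 3-byte sequence.
Byte 1: 0xE1 = 11100001, payload 0001 (4 bits).
Byte 2: 0x9B = 10011011 (10xxxxxx ✓), payload 011011.
Byte 3: 0xAA = 10101010 (10xxxxxx ✓), payload 101010.
Concatenate: 0001011011101010 = 0x16EA (16 bits → U+16EA).

U+16EA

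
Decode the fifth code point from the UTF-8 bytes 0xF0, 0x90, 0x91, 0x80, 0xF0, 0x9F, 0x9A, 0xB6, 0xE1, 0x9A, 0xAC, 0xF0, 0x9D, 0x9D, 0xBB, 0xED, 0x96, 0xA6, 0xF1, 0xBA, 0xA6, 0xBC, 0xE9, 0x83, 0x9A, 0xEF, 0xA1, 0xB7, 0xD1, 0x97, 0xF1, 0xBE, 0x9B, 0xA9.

Offset 0: leading byte 0xF0 = 11110000 → 4-byte char #1 = F0 90 91 80.
Offset 4: leading byte 0xF0 = 11110000 → 4-byte char #2 = F0 9F 9A B6.
Offset 8: leading byte 0xE1 = 11100001 → 3-byte char #3 = E1 9A AC.
Offset 11: leading byte 0xF0 = 11110000 → 4-byte char #4 = F0 9D 9D BB.
Offset 15: leading byte 0xED = 11101101 → 3-byte char #5 = ED 96 A6.
Leading byte 0xED = 11101101 matches 1110xxxx → 3-byte sequence.
Byte 1: 0xED = 11101101, payload 1101 (4 bits).
Byte 2: 0x96 = 10010110 (10xxxxxx ✓), payload 010110.
Byte 3: 0xA6 = 10100110 (10xxxxxx ✓), payload 100110.
Concatenate: 1101010110100110 = 0xD5A6 (16 bits → U+D5A6).

U+D5A6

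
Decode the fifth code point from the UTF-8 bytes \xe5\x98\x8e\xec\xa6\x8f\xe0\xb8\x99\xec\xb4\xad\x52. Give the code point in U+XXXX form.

U+0052

Offset 0: leading byte 0xE5 = 11100101 → 3-byte char #1 = E5 98 8E.
Offset 3: leading byte 0xEC = 11101100 → 3-byte char #2 = EC A6 8F.
Offset 6: leading byte 0xE0 = 11100000 → 3-byte char #3 = E0 B8 99.
Offset 9: leading byte 0xEC = 11101100 → 3-byte char #4 = EC B4 AD.
Offset 12: leading byte 0x52 = 01010010 → 1-byte char #5 = 52.
Leading byte 0x52 = 01010010 matches 0xxxxxxx → 1-byte sequence.
Byte 1: 0x52 = 01010010, payload 1010010 (7 bits).
Concatenate: 1010010 = 0x52 (7 bits → U+0052).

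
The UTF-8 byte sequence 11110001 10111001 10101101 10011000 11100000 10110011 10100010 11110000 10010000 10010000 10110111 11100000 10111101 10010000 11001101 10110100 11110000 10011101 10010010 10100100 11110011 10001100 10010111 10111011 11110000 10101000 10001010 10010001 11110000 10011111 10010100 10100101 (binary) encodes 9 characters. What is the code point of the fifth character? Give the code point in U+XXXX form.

U+0374

Offset 0: leading byte 0xF1 = 11110001 → 4-byte char #1 = F1 B9 AD 98.
Offset 4: leading byte 0xE0 = 11100000 → 3-byte char #2 = E0 B3 A2.
Offset 7: leading byte 0xF0 = 11110000 → 4-byte char #3 = F0 90 90 B7.
Offset 11: leading byte 0xE0 = 11100000 → 3-byte char #4 = E0 BD 90.
Offset 14: leading byte 0xCD = 11001101 → 2-byte char #5 = CD B4.
Leading byte 0xCD = 11001101 matches 110xxxxx → 2-byte sequence.
Byte 1: 0xCD = 11001101, payload 01101 (5 bits).
Byte 2: 0xB4 = 10110100 (10xxxxxx ✓), payload 110100.
Concatenate: 01101110100 = 0x374 (11 bits → U+0374).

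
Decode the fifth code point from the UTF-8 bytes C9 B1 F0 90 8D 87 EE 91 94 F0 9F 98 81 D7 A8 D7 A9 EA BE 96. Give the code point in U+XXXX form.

Offset 0: leading byte 0xC9 = 11001001 → 2-byte char #1 = C9 B1.
Offset 2: leading byte 0xF0 = 11110000 → 4-byte char #2 = F0 90 8D 87.
Offset 6: leading byte 0xEE = 11101110 → 3-byte char #3 = EE 91 94.
Offset 9: leading byte 0xF0 = 11110000 → 4-byte char #4 = F0 9F 98 81.
Offset 13: leading byte 0xD7 = 11010111 → 2-byte char #5 = D7 A8.
Leading byte 0xD7 = 11010111 matches 110xxxxx → 2-byte sequence.
Byte 1: 0xD7 = 11010111, payload 10111 (5 bits).
Byte 2: 0xA8 = 10101000 (10xxxxxx ✓), payload 101000.
Concatenate: 10111101000 = 0x5E8 (11 bits → U+05E8).

U+05E8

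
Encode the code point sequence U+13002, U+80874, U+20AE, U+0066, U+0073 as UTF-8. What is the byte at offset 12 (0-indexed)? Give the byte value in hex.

0x73

U+13002 → 4-byte form F0 93 80 82 at offsets 0–3.
U+80874 → 4-byte form F2 80 A1 B4 at offsets 4–7.
U+20AE → 3-byte form E2 82 AE at offsets 8–10.
U+0066 → 1-byte form 66 at offsets 11–11.
U+0073 → 1-byte form 73 at offsets 12–12.
Offset 12 falls in char 5's range; it's byte 1 of 73 = 0x73.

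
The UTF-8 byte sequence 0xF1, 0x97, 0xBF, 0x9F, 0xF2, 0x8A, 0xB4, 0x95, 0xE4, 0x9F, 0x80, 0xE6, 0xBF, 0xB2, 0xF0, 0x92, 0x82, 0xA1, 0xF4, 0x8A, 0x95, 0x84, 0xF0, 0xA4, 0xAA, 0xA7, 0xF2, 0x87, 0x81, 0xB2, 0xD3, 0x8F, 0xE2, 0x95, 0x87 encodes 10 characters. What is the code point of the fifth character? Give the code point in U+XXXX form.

U+120A1

Offset 0: leading byte 0xF1 = 11110001 → 4-byte char #1 = F1 97 BF 9F.
Offset 4: leading byte 0xF2 = 11110010 → 4-byte char #2 = F2 8A B4 95.
Offset 8: leading byte 0xE4 = 11100100 → 3-byte char #3 = E4 9F 80.
Offset 11: leading byte 0xE6 = 11100110 → 3-byte char #4 = E6 BF B2.
Offset 14: leading byte 0xF0 = 11110000 → 4-byte char #5 = F0 92 82 A1.
Leading byte 0xF0 = 11110000 matches 11110xxx → 4-byte sequence.
Byte 1: 0xF0 = 11110000, payload 000 (3 bits).
Byte 2: 0x92 = 10010010 (10xxxxxx ✓), payload 010010.
Byte 3: 0x82 = 10000010 (10xxxxxx ✓), payload 000010.
Byte 4: 0xA1 = 10100001 (10xxxxxx ✓), payload 100001.
Concatenate: 000010010000010100001 = 0x120A1 (21 bits → U+120A1).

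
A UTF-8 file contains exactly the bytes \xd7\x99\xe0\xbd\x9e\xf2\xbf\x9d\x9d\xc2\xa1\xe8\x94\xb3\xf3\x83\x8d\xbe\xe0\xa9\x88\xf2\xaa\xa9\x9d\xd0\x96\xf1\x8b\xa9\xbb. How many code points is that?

Byte at offset 0: 0xD7 = 11010111 → 2-byte char (#1). Advance 2.
Byte at offset 2: 0xE0 = 11100000 → 3-byte char (#2). Advance 3.
Byte at offset 5: 0xF2 = 11110010 → 4-byte char (#3). Advance 4.
Byte at offset 9: 0xC2 = 11000010 → 2-byte char (#4). Advance 2.
Byte at offset 11: 0xE8 = 11101000 → 3-byte char (#5). Advance 3.
Byte at offset 14: 0xF3 = 11110011 → 4-byte char (#6). Advance 4.
Byte at offset 18: 0xE0 = 11100000 → 3-byte char (#7). Advance 3.
Byte at offset 21: 0xF2 = 11110010 → 4-byte char (#8). Advance 4.
Byte at offset 25: 0xD0 = 11010000 → 2-byte char (#9). Advance 2.
Byte at offset 27: 0xF1 = 11110001 → 4-byte char (#10). Advance 4.
Reached end at offset 31 after 10 code points.

10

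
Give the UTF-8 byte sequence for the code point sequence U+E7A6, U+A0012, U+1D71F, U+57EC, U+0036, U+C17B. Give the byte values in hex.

EE 9E A6 F2 A0 80 92 F0 9D 9C 9F E5 9F AC 36 EC 85 BB

U+E7A6: 3-byte form → EE 9E A6.
U+A0012: 4-byte form → F2 A0 80 92.
U+1D71F: 4-byte form → F0 9D 9C 9F.
U+57EC: 3-byte form → E5 9F AC.
U+0036: 1-byte form → 36.
U+C17B: 3-byte form → EC 85 BB.
Concatenated (18 bytes): EE 9E A6 F2 A0 80 92 F0 9D 9C 9F E5 9F AC 36 EC 85 BB.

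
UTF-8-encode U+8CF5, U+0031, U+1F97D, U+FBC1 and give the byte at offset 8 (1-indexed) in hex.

0xBD

1-indexed offset 8 is 0-indexed offset 7.
U+8CF5 → 3-byte form E8 B3 B5 at offsets 0–2.
U+0031 → 1-byte form 31 at offsets 3–3.
U+1F97D → 4-byte form F0 9F A5 BD at offsets 4–7.
Offset 7 falls in char 3's range; it's byte 4 of F0 9F A5 BD = 0xBD.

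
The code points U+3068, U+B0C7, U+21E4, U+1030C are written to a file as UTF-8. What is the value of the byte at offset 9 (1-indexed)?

1-indexed offset 9 is 0-indexed offset 8.
U+3068 → 3-byte form E3 81 A8 at offsets 0–2.
U+B0C7 → 3-byte form EB 83 87 at offsets 3–5.
U+21E4 → 3-byte form E2 87 A4 at offsets 6–8.
Offset 8 falls in char 3's range; it's byte 3 of E2 87 A4 = 0xA4.

0xA4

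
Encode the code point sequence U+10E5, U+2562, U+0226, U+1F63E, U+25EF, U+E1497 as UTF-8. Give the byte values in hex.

U+10E5: 3-byte form → E1 83 A5.
U+2562: 3-byte form → E2 95 A2.
U+0226: 2-byte form → C8 A6.
U+1F63E: 4-byte form → F0 9F 98 BE.
U+25EF: 3-byte form → E2 97 AF.
U+E1497: 4-byte form → F3 A1 92 97.
Concatenated (19 bytes): E1 83 A5 E2 95 A2 C8 A6 F0 9F 98 BE E2 97 AF F3 A1 92 97.

E1 83 A5 E2 95 A2 C8 A6 F0 9F 98 BE E2 97 AF F3 A1 92 97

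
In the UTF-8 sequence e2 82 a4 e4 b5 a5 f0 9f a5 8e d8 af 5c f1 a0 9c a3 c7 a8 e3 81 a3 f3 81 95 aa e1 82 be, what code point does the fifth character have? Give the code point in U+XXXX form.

Offset 0: leading byte 0xE2 = 11100010 → 3-byte char #1 = E2 82 A4.
Offset 3: leading byte 0xE4 = 11100100 → 3-byte char #2 = E4 B5 A5.
Offset 6: leading byte 0xF0 = 11110000 → 4-byte char #3 = F0 9F A5 8E.
Offset 10: leading byte 0xD8 = 11011000 → 2-byte char #4 = D8 AF.
Offset 12: leading byte 0x5C = 01011100 → 1-byte char #5 = 5C.
Leading byte 0x5C = 01011100 matches 0xxxxxxx → 1-byte sequence.
Byte 1: 0x5C = 01011100, payload 1011100 (7 bits).
Concatenate: 1011100 = 0x5C (7 bits → U+005C).

U+005C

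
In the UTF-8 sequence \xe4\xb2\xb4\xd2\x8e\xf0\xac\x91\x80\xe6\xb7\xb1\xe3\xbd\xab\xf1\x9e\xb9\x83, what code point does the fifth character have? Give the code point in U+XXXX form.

U+3F6B

Offset 0: leading byte 0xE4 = 11100100 → 3-byte char #1 = E4 B2 B4.
Offset 3: leading byte 0xD2 = 11010010 → 2-byte char #2 = D2 8E.
Offset 5: leading byte 0xF0 = 11110000 → 4-byte char #3 = F0 AC 91 80.
Offset 9: leading byte 0xE6 = 11100110 → 3-byte char #4 = E6 B7 B1.
Offset 12: leading byte 0xE3 = 11100011 → 3-byte char #5 = E3 BD AB.
Leading byte 0xE3 = 11100011 matches 1110xxxx → 3-byte sequence.
Byte 1: 0xE3 = 11100011, payload 0011 (4 bits).
Byte 2: 0xBD = 10111101 (10xxxxxx ✓), payload 111101.
Byte 3: 0xAB = 10101011 (10xxxxxx ✓), payload 101011.
Concatenate: 0011111101101011 = 0x3F6B (16 bits → U+3F6B).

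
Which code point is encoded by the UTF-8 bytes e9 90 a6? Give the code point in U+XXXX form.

Leading byte 0xE9 = 11101001 matches 1110xxxx → 3-byte sequence.
Byte 1: 0xE9 = 11101001, payload 1001 (4 bits).
Byte 2: 0x90 = 10010000 (10xxxxxx ✓), payload 010000.
Byte 3: 0xA6 = 10100110 (10xxxxxx ✓), payload 100110.
Concatenate: 1001010000100110 = 0x9426 (16 bits → U+9426).

U+9426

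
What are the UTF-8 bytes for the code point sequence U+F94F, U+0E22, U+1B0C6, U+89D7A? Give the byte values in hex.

U+F94F: 3-byte form → EF A5 8F.
U+0E22: 3-byte form → E0 B8 A2.
U+1B0C6: 4-byte form → F0 9B 83 86.
U+89D7A: 4-byte form → F2 89 B5 BA.
Concatenated (14 bytes): EF A5 8F E0 B8 A2 F0 9B 83 86 F2 89 B5 BA.

EF A5 8F E0 B8 A2 F0 9B 83 86 F2 89 B5 BA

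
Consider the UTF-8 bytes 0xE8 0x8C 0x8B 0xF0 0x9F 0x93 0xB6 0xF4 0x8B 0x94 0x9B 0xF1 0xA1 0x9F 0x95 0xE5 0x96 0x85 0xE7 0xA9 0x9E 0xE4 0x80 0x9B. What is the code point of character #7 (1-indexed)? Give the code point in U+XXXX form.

U+401B

Offset 0: leading byte 0xE8 = 11101000 → 3-byte char #1 = E8 8C 8B.
Offset 3: leading byte 0xF0 = 11110000 → 4-byte char #2 = F0 9F 93 B6.
Offset 7: leading byte 0xF4 = 11110100 → 4-byte char #3 = F4 8B 94 9B.
Offset 11: leading byte 0xF1 = 11110001 → 4-byte char #4 = F1 A1 9F 95.
Offset 15: leading byte 0xE5 = 11100101 → 3-byte char #5 = E5 96 85.
Offset 18: leading byte 0xE7 = 11100111 → 3-byte char #6 = E7 A9 9E.
Offset 21: leading byte 0xE4 = 11100100 → 3-byte char #7 = E4 80 9B.
Leading byte 0xE4 = 11100100 matches 1110xxxx → 3-byte sequence.
Byte 1: 0xE4 = 11100100, payload 0100 (4 bits).
Byte 2: 0x80 = 10000000 (10xxxxxx ✓), payload 000000.
Byte 3: 0x9B = 10011011 (10xxxxxx ✓), payload 011011.
Concatenate: 0100000000011011 = 0x401B (16 bits → U+401B).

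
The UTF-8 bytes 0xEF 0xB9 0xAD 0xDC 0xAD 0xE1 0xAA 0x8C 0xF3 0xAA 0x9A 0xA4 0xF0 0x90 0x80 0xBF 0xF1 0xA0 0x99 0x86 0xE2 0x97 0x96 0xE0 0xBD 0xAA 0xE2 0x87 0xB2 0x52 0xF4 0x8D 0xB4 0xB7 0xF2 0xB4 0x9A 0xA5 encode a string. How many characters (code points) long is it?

12

Byte at offset 0: 0xEF = 11101111 → 3-byte char (#1). Advance 3.
Byte at offset 3: 0xDC = 11011100 → 2-byte char (#2). Advance 2.
Byte at offset 5: 0xE1 = 11100001 → 3-byte char (#3). Advance 3.
Byte at offset 8: 0xF3 = 11110011 → 4-byte char (#4). Advance 4.
Byte at offset 12: 0xF0 = 11110000 → 4-byte char (#5). Advance 4.
Byte at offset 16: 0xF1 = 11110001 → 4-byte char (#6). Advance 4.
Byte at offset 20: 0xE2 = 11100010 → 3-byte char (#7). Advance 3.
Byte at offset 23: 0xE0 = 11100000 → 3-byte char (#8). Advance 3.
Byte at offset 26: 0xE2 = 11100010 → 3-byte char (#9). Advance 3.
Byte at offset 29: 0x52 = 01010010 → 1-byte char (#10). Advance 1.
Byte at offset 30: 0xF4 = 11110100 → 4-byte char (#11). Advance 4.
Byte at offset 34: 0xF2 = 11110010 → 4-byte char (#12). Advance 4.
Reached end at offset 38 after 12 code points.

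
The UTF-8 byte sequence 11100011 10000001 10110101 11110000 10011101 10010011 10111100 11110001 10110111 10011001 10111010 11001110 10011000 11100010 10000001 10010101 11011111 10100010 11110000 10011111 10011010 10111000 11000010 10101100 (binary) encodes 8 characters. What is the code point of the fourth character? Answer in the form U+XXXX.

Offset 0: leading byte 0xE3 = 11100011 → 3-byte char #1 = E3 81 B5.
Offset 3: leading byte 0xF0 = 11110000 → 4-byte char #2 = F0 9D 93 BC.
Offset 7: leading byte 0xF1 = 11110001 → 4-byte char #3 = F1 B7 99 BA.
Offset 11: leading byte 0xCE = 11001110 → 2-byte char #4 = CE 98.
Leading byte 0xCE = 11001110 matches 110xxxxx → 2-byte sequence.
Byte 1: 0xCE = 11001110, payload 01110 (5 bits).
Byte 2: 0x98 = 10011000 (10xxxxxx ✓), payload 011000.
Concatenate: 01110011000 = 0x398 (11 bits → U+0398).

U+0398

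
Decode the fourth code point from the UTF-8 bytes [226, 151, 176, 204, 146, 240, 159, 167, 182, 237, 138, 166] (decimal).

U+D2A6

Offset 0: leading byte 0xE2 = 11100010 → 3-byte char #1 = E2 97 B0.
Offset 3: leading byte 0xCC = 11001100 → 2-byte char #2 = CC 92.
Offset 5: leading byte 0xF0 = 11110000 → 4-byte char #3 = F0 9F A7 B6.
Offset 9: leading byte 0xED = 11101101 → 3-byte char #4 = ED 8A A6.
Leading byte 0xED = 11101101 matches 1110xxxx → 3-byte sequence.
Byte 1: 0xED = 11101101, payload 1101 (4 bits).
Byte 2: 0x8A = 10001010 (10xxxxxx ✓), payload 001010.
Byte 3: 0xA6 = 10100110 (10xxxxxx ✓), payload 100110.
Concatenate: 1101001010100110 = 0xD2A6 (16 bits → U+D2A6).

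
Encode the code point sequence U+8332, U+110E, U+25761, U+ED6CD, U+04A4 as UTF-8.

E8 8C B2 E1 84 8E F0 A5 9D A1 F3 AD 9B 8D D2 A4

U+8332: 3-byte form → E8 8C B2.
U+110E: 3-byte form → E1 84 8E.
U+25761: 4-byte form → F0 A5 9D A1.
U+ED6CD: 4-byte form → F3 AD 9B 8D.
U+04A4: 2-byte form → D2 A4.
Concatenated (16 bytes): E8 8C B2 E1 84 8E F0 A5 9D A1 F3 AD 9B 8D D2 A4.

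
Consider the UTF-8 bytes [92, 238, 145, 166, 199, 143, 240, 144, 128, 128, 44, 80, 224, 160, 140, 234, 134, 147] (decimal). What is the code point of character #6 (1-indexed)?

Offset 0: leading byte 0x5C = 01011100 → 1-byte char #1 = 5C.
Offset 1: leading byte 0xEE = 11101110 → 3-byte char #2 = EE 91 A6.
Offset 4: leading byte 0xC7 = 11000111 → 2-byte char #3 = C7 8F.
Offset 6: leading byte 0xF0 = 11110000 → 4-byte char #4 = F0 90 80 80.
Offset 10: leading byte 0x2C = 00101100 → 1-byte char #5 = 2C.
Offset 11: leading byte 0x50 = 01010000 → 1-byte char #6 = 50.
Leading byte 0x50 = 01010000 matches 0xxxxxxx → 1-byte sequence.
Byte 1: 0x50 = 01010000, payload 1010000 (7 bits).
Concatenate: 1010000 = 0x50 (7 bits → U+0050).

U+0050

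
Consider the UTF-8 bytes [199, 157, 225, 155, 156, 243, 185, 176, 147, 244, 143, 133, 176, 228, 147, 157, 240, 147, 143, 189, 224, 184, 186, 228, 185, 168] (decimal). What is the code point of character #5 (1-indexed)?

U+44DD

Offset 0: leading byte 0xC7 = 11000111 → 2-byte char #1 = C7 9D.
Offset 2: leading byte 0xE1 = 11100001 → 3-byte char #2 = E1 9B 9C.
Offset 5: leading byte 0xF3 = 11110011 → 4-byte char #3 = F3 B9 B0 93.
Offset 9: leading byte 0xF4 = 11110100 → 4-byte char #4 = F4 8F 85 B0.
Offset 13: leading byte 0xE4 = 11100100 → 3-byte char #5 = E4 93 9D.
Leading byte 0xE4 = 11100100 matches 1110xxxx → 3-byte sequence.
Byte 1: 0xE4 = 11100100, payload 0100 (4 bits).
Byte 2: 0x93 = 10010011 (10xxxxxx ✓), payload 010011.
Byte 3: 0x9D = 10011101 (10xxxxxx ✓), payload 011101.
Concatenate: 0100010011011101 = 0x44DD (16 bits → U+44DD).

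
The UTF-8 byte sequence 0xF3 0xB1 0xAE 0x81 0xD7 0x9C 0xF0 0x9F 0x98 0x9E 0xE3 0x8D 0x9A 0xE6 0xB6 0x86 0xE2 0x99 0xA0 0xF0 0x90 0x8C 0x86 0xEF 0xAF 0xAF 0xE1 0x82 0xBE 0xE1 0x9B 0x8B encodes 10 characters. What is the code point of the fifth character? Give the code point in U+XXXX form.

U+6D86

Offset 0: leading byte 0xF3 = 11110011 → 4-byte char #1 = F3 B1 AE 81.
Offset 4: leading byte 0xD7 = 11010111 → 2-byte char #2 = D7 9C.
Offset 6: leading byte 0xF0 = 11110000 → 4-byte char #3 = F0 9F 98 9E.
Offset 10: leading byte 0xE3 = 11100011 → 3-byte char #4 = E3 8D 9A.
Offset 13: leading byte 0xE6 = 11100110 → 3-byte char #5 = E6 B6 86.
Leading byte 0xE6 = 11100110 matches 1110xxxx → 3-byte sequence.
Byte 1: 0xE6 = 11100110, payload 0110 (4 bits).
Byte 2: 0xB6 = 10110110 (10xxxxxx ✓), payload 110110.
Byte 3: 0x86 = 10000110 (10xxxxxx ✓), payload 000110.
Concatenate: 0110110110000110 = 0x6D86 (16 bits → U+6D86).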